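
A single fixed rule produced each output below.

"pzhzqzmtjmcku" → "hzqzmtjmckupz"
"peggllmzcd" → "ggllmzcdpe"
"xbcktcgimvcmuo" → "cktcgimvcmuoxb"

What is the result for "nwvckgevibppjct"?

vckgevibppjctnw

In each case the input is transformed by: move the first 2 characters to the end (rotate left by 2).
For "nwvckgevibppjct" the result is "vckgevibppjctnw".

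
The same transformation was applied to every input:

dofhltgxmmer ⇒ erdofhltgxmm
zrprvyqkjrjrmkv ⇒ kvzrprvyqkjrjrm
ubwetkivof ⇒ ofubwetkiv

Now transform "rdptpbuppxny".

nyrdptpbuppx

Rule — move the last 2 characters to the front (rotate right by 2).
Applying that to "rdptpbuppxny" gives "nyrdptpbuppx".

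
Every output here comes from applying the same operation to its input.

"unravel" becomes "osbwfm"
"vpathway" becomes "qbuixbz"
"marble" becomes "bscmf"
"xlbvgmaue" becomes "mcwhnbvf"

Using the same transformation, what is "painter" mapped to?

Looking at the pairs, the operation is to delete the first character, then shift every letter 1 place forward in the alphabet (wrapping around).
So "painter" becomes "bjoufs".

bjoufs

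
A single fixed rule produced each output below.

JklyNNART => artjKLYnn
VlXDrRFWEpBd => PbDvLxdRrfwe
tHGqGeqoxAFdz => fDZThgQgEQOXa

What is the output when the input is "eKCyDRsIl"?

Each output is the input with this applied: flip the case of every letter, then move the last 3 characters to the front (rotate right by 3).
"eKCyDRsIl" → "EkcYdrSiL" → "SiLEkcYdr".

SiLEkcYdr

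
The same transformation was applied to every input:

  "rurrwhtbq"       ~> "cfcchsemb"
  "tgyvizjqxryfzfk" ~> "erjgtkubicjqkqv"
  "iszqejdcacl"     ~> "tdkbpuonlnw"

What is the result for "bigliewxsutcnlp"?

The pattern: shift every letter 11 places forward in the alphabet (wrapping around).
Doing the same to "bigliewxsutcnlp": "mtrwtphidfenywa".

mtrwtphidfenywa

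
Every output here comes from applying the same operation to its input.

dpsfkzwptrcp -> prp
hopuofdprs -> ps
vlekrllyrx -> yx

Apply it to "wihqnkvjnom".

jo

In each case the input is transformed by: keep every other character starting from the second (positions 2nd, 4th, 6th, ...), then delete the first 3 characters.
Starting from "wihqnkvjnom": after the first operation, "iqkjo"; after the second, "jo".
(Check on "dpsfkzwptrcp": → "pfzprp" → "prp" ✓)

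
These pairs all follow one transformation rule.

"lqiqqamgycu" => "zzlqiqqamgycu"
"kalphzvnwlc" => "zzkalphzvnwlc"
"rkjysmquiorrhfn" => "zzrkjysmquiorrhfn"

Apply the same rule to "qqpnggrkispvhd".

In each case the input is transformed by: prepend "zz".
Applying that to "qqpnggrkispvhd" gives "zzqqpnggrkispvhd".

zzqqpnggrkispvhd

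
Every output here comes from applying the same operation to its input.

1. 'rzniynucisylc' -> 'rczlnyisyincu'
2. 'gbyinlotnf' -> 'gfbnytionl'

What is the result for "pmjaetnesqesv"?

The pattern: take characters alternately from the front and the back (1st, last, 2nd, 2nd-last, ...).
Doing the same to "pmjaetnesqesv": "pvmsjeaqesten".

pvmsjeaqesten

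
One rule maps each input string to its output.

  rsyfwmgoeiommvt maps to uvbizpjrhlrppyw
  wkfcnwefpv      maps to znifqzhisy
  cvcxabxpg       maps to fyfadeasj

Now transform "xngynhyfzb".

Each output is the input with this applied: shift every letter 3 places forward in the alphabet (wrapping around).
"xngynhyfzb" → "aqjbqkbice".

aqjbqkbice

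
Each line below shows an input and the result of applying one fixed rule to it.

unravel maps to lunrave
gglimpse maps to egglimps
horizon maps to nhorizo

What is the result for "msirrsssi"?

The rule is to move the last character to the front.
"msirrsssi" → "imsirrsss".

imsirrsss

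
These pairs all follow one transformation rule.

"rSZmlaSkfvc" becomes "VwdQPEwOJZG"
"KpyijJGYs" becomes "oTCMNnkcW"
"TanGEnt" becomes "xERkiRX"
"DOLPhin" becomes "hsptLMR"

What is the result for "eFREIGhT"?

IjvimkLx

Looking at the pairs, the operation is to shift every letter 4 places forward in the alphabet (wrapping around), then flip the case of every letter.
On "eFREIGhT": the first step gives "iJVIMKlX", and the second then gives "IjvimkLx".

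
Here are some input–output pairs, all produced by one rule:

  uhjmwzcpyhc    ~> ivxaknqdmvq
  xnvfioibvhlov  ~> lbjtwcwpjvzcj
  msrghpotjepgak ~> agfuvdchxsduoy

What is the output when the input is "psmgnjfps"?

dgaubxtdg

The rule is to shift every letter 12 places backward in the alphabet (wrapping around).
For "psmgnjfps" the result is "dgaubxtdg".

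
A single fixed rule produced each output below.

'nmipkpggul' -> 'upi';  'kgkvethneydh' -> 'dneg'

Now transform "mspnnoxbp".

bns

In each case the input is transformed by: reverse the string, then keep one character in every 3, starting at position 2 (positions 2nd, 5th, 8th, ...).
"mspnnoxbp" → "pbxonnpsm" → "bns".
(Check on "nmipkpggul": → "luggpkpimn" → "upi" ✓)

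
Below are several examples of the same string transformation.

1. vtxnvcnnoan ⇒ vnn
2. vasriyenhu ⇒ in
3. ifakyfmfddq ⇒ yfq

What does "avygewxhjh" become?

eh

In each case the input is transformed by: delete the first 3 characters, then keep one character in every 3, starting at position 2 (positions 2nd, 5th, 8th, ...).
"avygewxhjh" → "gewxhjh" → "eh".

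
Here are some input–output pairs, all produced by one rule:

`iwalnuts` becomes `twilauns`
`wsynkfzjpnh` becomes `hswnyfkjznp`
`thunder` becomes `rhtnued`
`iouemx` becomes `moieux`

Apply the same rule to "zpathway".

The rule is to swap each adjacent pair of characters (1↔2, 3↔4, ...), then move the last character to the front.
Starting from "zpathway": after the first operation, "pztawhya"; after the second, "apztawhy".

apztawhy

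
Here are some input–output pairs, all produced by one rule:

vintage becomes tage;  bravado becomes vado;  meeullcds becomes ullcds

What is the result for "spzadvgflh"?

The rule is to delete the first 3 characters.
For "spzadvgflh" the result is "advgflh".

advgflh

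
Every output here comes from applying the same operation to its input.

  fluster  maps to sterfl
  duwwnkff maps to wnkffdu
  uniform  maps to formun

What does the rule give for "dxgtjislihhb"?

tjislihhbdx

In each case the input is transformed by: move the first 2 characters to the end (rotate left by 2), then delete the first character.
For "dxgtjislihhb" the result is "tjislihhbdx".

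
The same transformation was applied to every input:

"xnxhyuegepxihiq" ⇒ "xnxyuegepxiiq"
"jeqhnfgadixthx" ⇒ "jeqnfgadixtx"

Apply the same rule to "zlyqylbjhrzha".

zlyqylbjrza

The rule is to remove every "h".
Applying that to "zlyqylbjhrzha" gives "zlyqylbjrza".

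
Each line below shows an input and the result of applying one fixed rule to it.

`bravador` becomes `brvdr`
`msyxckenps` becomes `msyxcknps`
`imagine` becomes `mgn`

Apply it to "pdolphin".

The transformation: remove every vowel.
For "pdolphin" the result is "pdlphn".

pdlphn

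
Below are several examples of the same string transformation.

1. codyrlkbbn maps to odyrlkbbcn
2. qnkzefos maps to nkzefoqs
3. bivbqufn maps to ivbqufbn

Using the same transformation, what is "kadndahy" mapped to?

The rule is to swap the first and last characters, then move the first character to the end.
For "kadndahy", step one produces "yadndahk"; step two turns that into "adndahky".
(Check on "qnkzefos": → "snkzefoq" → "nkzefoqs" ✓)

adndahky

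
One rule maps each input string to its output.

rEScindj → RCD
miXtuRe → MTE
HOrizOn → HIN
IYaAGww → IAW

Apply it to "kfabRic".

What's happening: keep one character in every 3, starting at position 1 (positions 1st, 4th, 7th, ...), then convert every letter to uppercase.
Working it through for "kfabRic": intermediate "kbc", final "KBC".

KBC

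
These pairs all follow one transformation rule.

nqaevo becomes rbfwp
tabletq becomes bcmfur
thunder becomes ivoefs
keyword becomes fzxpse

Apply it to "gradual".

The transformation: delete the first character, then shift every letter 1 place forward in the alphabet (wrapping around).
For "gradual", step one produces "radual"; step two turns that into "sbevbm".

sbevbm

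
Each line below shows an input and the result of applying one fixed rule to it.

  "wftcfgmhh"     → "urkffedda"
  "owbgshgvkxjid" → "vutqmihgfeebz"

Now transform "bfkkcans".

The transformation: sort the characters into reverse alphabetical order, then shift every letter 2 places backward in the alphabet (wrapping around).
Starting from "bfkkcans": after the first operation, "snkkfcba"; after the second, "qliidazy".

qliidazy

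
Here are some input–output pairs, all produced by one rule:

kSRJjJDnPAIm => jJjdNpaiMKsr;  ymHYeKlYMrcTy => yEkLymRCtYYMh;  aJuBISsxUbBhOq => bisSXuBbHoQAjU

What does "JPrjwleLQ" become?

What's happening: flip the case of every letter, then move the first 3 characters to the end (rotate left by 3).
For "JPrjwleLQ", step one produces "jpRJWLElq"; step two turns that into "JWLElqjpR".

JWLElqjpR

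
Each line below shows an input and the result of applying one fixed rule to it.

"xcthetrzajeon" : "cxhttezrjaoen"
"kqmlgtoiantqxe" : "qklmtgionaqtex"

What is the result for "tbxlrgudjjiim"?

btlxgrdujjiim

The rule is to swap each adjacent pair of characters (1↔2, 3↔4, ...).
"tbxlrgudjjiim" → "btlxgrdujjiim".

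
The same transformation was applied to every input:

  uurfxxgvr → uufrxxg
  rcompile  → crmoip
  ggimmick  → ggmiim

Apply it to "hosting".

What's happening: delete the last 2 characters, then swap each adjacent pair of characters (1↔2, 3↔4, ...).
Starting from "hosting": after the first operation, "hosti"; after the second, "ohtsi".

ohtsi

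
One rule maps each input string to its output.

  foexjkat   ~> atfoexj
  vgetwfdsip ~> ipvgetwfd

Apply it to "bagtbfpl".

plbagtb

What's happening: move the last 2 characters to the front (rotate right by 2), then delete the last character.
So "bagtbfpl" becomes "plbagtb".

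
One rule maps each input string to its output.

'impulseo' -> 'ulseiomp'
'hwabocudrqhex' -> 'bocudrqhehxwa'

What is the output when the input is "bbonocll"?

Looking at the pairs, the operation is to swap the first and last characters, then move the first 3 characters to the end (rotate left by 3).
"bbonocll" → "noclblbo".
(Check on "impulseo": → "ompulsei" → "ulseiomp" ✓)

noclblbo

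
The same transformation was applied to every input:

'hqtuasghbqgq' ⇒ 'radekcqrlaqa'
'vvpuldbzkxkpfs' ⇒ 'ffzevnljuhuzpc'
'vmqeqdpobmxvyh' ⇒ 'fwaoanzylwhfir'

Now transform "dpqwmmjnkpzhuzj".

nzagwwtxuzjrejt

Each output is the input with this applied: shift every letter 10 places forward in the alphabet (wrapping around).
On "dpqwmmjnkpzhuzj" that produces "nzagwwtxuzjrejt".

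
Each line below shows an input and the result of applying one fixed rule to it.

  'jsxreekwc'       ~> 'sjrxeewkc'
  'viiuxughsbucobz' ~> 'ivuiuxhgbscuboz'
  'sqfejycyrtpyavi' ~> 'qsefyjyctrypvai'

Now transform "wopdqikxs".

The pattern: swap each adjacent pair of characters (1↔2, 3↔4, ...).
Applying that to "wopdqikxs" gives "owdpiqxks".

owdpiqxks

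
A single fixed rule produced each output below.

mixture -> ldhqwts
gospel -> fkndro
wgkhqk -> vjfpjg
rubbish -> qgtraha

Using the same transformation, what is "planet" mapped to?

Rule — shift every letter 1 place backward in the alphabet (wrapping around), then take characters alternately from the front and the back (1st, last, 2nd, 2nd-last, ...).
On "planet" that produces "oskdzm".

oskdzm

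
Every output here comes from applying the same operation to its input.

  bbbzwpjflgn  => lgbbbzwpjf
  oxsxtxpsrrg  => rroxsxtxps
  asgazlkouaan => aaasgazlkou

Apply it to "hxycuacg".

Each output is the input with this applied: delete the last character, then move the last 2 characters to the front (rotate right by 2).
For "hxycuacg", step one produces "hxycuac"; step two turns that into "achxycu".

achxycu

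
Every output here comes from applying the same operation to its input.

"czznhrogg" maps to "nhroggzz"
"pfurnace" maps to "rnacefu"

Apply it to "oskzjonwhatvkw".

zjonwhatvkwsk

Each output is the input with this applied: delete the first character, then move the first 2 characters to the end (rotate left by 2).
For "oskzjonwhatvkw", step one produces "skzjonwhatvkw"; step two turns that into "zjonwhatvkwsk".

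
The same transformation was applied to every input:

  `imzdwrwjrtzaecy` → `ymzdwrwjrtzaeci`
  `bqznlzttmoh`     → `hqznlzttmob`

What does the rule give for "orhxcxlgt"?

Rule — swap the first and last characters.
So "orhxcxlgt" becomes "trhxcxlgo".

trhxcxlgo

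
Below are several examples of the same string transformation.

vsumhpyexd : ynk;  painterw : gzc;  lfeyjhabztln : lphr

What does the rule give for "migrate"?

What's happening: keep one character in every 3, starting at position 2 (positions 2nd, 5th, 8th, ...), then shift every letter 6 places forward in the alphabet (wrapping around).
Applying that to "migrate" gives "og".

og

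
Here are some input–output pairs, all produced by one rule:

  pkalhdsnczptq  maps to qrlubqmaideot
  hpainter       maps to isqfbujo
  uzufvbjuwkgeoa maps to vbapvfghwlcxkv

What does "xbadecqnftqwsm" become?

Each output is the input with this applied: shift every letter 1 place forward in the alphabet (wrapping around), then take characters alternately from the front and the back (1st, last, 2nd, 2nd-last, ...).
Applying both steps to "xbadecqnftqwsm": "ycbefdrogurxtn", then "ynctbxerfudgro".
(Check on "pkalhdsnczptq": → "qlbmietodaqur" → "qrlubqmaideot" ✓)

ynctbxerfudgro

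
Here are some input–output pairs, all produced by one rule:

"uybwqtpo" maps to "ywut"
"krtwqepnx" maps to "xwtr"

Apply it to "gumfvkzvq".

zvvu

Looking at the pairs, the operation is to sort the characters into reverse alphabetical order, then keep only the first 4 characters.
Starting from "gumfvkzvq": after the first operation, "zvvuqmkgf"; after the second, "zvvu".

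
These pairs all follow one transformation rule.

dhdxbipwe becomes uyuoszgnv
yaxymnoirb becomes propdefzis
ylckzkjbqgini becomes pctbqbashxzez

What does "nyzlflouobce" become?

Each output is the input with this applied: shift every letter 9 places backward in the alphabet (wrapping around).
So "nyzlflouobce" becomes "epqcwcflfstv".

epqcwcflfstv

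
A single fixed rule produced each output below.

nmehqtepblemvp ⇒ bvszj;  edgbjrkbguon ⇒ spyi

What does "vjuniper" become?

jbs

Each output is the input with this applied: shift every letter 12 places backward in the alphabet (wrapping around), then keep one character in every 3, starting at position 1 (positions 1st, 4th, 7th, ...).
Applying both steps to "vjuniper": "jxibwdsf", then "jbs".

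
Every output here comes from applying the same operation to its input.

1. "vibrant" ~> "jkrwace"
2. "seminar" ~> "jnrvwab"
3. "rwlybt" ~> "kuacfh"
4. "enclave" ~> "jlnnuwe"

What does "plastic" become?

The transformation: sort the characters into alphabetical order, then shift every letter 9 places forward in the alphabet (wrapping around).
Starting from "plastic": after the first operation, "acilpst"; after the second, "jlruybc".

jlruybc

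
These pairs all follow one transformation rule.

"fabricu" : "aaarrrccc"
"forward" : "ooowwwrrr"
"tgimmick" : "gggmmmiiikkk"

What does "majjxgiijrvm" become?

The pattern: keep every other character starting from the second (positions 2nd, 4th, 6th, ...), then repeat every character 3 times.
Working it through for "majjxgiijrvm": intermediate "ajgirm", final "aaajjjgggiiirrrmmm".

aaajjjgggiiirrrmmm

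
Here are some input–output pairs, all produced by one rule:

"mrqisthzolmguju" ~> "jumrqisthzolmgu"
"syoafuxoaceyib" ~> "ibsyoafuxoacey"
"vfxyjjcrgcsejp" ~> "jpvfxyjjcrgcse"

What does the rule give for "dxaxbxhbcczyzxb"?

The transformation: move the last 2 characters to the front (rotate right by 2).
Applying that to "dxaxbxhbcczyzxb" gives "xbdxaxbxhbcczyz".

xbdxaxbxhbcczyz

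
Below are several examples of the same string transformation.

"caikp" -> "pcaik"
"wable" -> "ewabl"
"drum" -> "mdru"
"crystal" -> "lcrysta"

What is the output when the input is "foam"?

In each case the input is transformed by: move the last character to the front.
"foam" → "mfoa".

mfoa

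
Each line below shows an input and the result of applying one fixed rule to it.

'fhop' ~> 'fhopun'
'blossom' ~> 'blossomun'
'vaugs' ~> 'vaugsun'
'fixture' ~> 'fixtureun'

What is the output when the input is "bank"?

bankun

The pattern: append "un".
For "bank" the result is "bankun".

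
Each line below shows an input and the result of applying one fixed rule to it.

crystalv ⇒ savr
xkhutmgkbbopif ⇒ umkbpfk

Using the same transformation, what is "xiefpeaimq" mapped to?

feiqi

The rule is to move the first 2 characters to the end (rotate left by 2), then keep every other character starting from the second (positions 2nd, 4th, 6th, ...).
On "xiefpeaimq": the first step gives "efpeaimqxi", and the second then gives "feiqi".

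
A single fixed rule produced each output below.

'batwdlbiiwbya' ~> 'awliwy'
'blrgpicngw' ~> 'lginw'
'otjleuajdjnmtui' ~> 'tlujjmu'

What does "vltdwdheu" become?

ldde

Looking at the pairs, the operation is to keep every other character starting from the second (positions 2nd, 4th, 6th, ...).
On "vltdwdheu" that produces "ldde".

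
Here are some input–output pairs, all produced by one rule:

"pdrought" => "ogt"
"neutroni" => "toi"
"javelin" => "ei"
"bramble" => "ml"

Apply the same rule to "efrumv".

uv

The pattern: keep every other character starting from the second (positions 2nd, 4th, 6th, ...), then delete the first character.
For "efrumv", step one produces "fuv"; step two turns that into "uv".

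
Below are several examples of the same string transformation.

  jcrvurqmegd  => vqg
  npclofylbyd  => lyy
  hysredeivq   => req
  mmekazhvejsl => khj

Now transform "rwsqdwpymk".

qpk

The rule is to delete the first 3 characters, then keep one character in every 3, starting at position 1 (positions 1st, 4th, 7th, ...).
Working it through for "rwsqdwpymk": intermediate "qdwpymk", final "qpk".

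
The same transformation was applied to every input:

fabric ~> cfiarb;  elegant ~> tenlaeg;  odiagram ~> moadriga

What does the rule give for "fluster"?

Rule — take characters alternately from the front and the back (1st, last, 2nd, 2nd-last, ...), then swap each adjacent pair of characters (1↔2, 3↔4, ...).
Working it through for "fluster": intermediate "frleuts", final "rfeltus".

rfeltus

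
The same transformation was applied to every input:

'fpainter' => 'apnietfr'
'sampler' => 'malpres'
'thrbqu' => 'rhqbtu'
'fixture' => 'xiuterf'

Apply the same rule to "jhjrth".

The transformation: move the first character to the end, then swap each adjacent pair of characters (1↔2, 3↔4, ...).
Applying both steps to "jhjrth": "hjrthj", then "jhtrjh".

jhtrjh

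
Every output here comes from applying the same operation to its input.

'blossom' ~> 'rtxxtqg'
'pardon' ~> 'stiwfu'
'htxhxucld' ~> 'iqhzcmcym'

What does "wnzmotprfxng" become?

The pattern: reverse the string, then shift every letter 5 places forward in the alphabet (wrapping around).
For "wnzmotprfxng", step one produces "gnxfrptomznw"; step two turns that into "lsckwuytresb".

lsckwuytresb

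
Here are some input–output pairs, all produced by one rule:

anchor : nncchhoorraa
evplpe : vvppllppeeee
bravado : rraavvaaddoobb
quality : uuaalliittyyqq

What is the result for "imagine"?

Each output is the input with this applied: move the first character to the end, then double every character.
Working it through for "imagine": intermediate "maginei", final "mmaaggiinneeii".

mmaaggiinneeii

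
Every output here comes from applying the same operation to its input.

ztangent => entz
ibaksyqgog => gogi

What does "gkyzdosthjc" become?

What's happening: move the last 3 characters to the front (rotate right by 3), then keep only the first 4 characters.
For "gkyzdosthjc", step one produces "hjcgkyzdost"; step two turns that into "hjcg".

hjcg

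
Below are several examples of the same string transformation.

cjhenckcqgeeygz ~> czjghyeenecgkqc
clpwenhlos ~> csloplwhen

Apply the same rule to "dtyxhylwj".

The pattern: take characters alternately from the front and the back (1st, last, 2nd, 2nd-last, ...).
So "dtyxhylwj" becomes "djtwylxyh".

djtwylxyh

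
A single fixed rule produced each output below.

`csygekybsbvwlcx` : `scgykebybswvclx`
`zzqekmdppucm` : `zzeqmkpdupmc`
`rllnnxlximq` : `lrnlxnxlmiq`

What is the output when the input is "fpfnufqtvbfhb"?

In each case the input is transformed by: swap each adjacent pair of characters (1↔2, 3↔4, ...).
Applying that to "fpfnufqtvbfhb" gives "pfnffutqbvhfb".

pfnffutqbvhfb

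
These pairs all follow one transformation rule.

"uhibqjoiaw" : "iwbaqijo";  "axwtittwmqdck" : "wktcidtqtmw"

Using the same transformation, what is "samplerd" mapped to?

mdprle

Rule — delete the first 2 characters, then take characters alternately from the front and the back (1st, last, 2nd, 2nd-last, ...).
On "samplerd": the first step gives "mplerd", and the second then gives "mdprle".
(Check on "axwtittwmqdck": → "wtittwmqdck" → "wktcidtqtmw" ✓)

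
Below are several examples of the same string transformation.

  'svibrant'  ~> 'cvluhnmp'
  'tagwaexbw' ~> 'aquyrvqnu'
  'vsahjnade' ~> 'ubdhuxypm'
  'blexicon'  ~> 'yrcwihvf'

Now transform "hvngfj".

The rule is to move the first 2 characters to the end (rotate left by 2), then shift every letter 6 places backward in the alphabet (wrapping around).
Working it through for "hvngfj": intermediate "ngfjhv", final "hazdbp".

hazdbp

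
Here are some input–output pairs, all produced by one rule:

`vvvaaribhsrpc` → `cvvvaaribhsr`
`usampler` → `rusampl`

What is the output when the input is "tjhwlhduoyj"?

Rule — move the last character to the front, then delete the last character.
On "tjhwlhduoyj": the first step gives "jtjhwlhduoy", and the second then gives "jtjhwlhduo".

jtjhwlhduo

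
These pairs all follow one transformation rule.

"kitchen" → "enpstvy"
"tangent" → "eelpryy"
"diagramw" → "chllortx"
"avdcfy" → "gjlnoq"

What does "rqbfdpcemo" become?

abcmnopqxz

The transformation: shift every letter 11 places forward in the alphabet (wrapping around), then sort the characters into alphabetical order.
"rqbfdpcemo" → "cbmqoanpxz" → "abcmnopqxz".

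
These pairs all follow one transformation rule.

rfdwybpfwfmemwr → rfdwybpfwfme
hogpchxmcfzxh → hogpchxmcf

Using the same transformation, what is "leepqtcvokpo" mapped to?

Rule — delete the last 3 characters.
On "leepqtcvokpo" that produces "leepqtcvo".

leepqtcvo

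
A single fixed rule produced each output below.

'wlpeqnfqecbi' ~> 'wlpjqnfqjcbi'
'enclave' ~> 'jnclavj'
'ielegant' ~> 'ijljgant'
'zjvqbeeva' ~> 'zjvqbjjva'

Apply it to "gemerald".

The pattern: replace every "e" with "j".
So "gemerald" becomes "gjmjrald".

gjmjrald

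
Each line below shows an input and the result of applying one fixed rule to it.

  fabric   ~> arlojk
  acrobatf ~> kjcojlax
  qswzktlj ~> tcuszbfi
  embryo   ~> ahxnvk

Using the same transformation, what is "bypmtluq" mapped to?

The rule is to swap the front and back halves of the string, then shift every letter 9 places forward in the alphabet (wrapping around).
Starting from "bypmtluq": after the first operation, "tluqbypm"; after the second, "cudzkhyv".

cudzkhyv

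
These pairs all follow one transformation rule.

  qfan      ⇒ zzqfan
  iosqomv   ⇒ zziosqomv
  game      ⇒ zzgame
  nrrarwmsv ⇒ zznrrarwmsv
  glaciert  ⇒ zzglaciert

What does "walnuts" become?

The rule is to prepend "zz".
So "walnuts" becomes "zzwalnuts".

zzwalnuts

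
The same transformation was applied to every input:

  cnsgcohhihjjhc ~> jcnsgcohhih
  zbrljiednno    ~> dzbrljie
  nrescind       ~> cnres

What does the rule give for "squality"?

lsqua

What's happening: delete the last 3 characters, then move the last character to the front.
So "squality" becomes "lsqua".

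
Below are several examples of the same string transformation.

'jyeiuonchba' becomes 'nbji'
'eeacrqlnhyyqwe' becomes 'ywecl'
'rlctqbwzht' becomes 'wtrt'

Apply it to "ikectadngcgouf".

In each case the input is transformed by: keep one character in every 3, starting at position 1 (positions 1st, 4th, 7th, ...), then move the last 2 characters to the front (rotate right by 2).
On "ikectadngcgouf": the first step gives "icdcu", and the second then gives "cuicd".

cuicd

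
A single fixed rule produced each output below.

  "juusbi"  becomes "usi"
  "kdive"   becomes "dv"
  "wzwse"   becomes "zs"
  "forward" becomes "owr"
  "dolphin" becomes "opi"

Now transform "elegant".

lgn

The pattern: keep every other character starting from the second (positions 2nd, 4th, 6th, ...).
For "elegant" the result is "lgn".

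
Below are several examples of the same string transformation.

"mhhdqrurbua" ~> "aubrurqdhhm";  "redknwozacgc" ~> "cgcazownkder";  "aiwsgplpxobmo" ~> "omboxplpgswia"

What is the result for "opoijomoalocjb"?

bjcolaomojiopo

Rule — reverse the string.
For "opoijomoalocjb" the result is "bjcolaomojiopo".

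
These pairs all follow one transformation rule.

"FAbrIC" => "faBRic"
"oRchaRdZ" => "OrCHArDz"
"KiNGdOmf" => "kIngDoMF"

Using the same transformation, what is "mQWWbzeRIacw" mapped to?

MqwwBZEriACW

The rule is to flip the case of every letter.
Doing the same to "mQWWbzeRIacw": "MqwwBZEriACW".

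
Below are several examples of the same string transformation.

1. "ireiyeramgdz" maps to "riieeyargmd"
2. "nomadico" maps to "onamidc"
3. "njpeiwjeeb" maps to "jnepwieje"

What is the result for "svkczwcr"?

vsckwzc

In each case the input is transformed by: delete the last character, then swap each adjacent pair of characters (1↔2, 3↔4, ...).
Working it through for "svkczwcr": intermediate "svkczwc", final "vsckwzc".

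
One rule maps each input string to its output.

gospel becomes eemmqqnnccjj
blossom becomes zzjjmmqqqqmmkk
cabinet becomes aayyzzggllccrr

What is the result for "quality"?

oossyyjjggrrww

The transformation: double every character, then shift every letter 2 places backward in the alphabet (wrapping around).
Doing the same to "quality": "oossyyjjggrrww".
(Check on "blossom": → "bblloossssoomm" → "zzjjmmqqqqmmkk" ✓)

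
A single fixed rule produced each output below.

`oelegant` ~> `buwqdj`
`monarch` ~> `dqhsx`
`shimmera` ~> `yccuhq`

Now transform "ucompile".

ecfybu

What's happening: delete the first 2 characters, then shift every letter 10 places backward in the alphabet (wrapping around).
On "ucompile": the first step gives "ompile", and the second then gives "ecfybu".
(Check on "monarch": → "narch" → "dqhsx" ✓)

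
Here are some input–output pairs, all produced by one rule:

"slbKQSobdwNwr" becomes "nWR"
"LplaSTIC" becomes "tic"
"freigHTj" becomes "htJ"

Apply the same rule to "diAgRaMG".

Amg

The pattern: flip the case of every letter, then keep only the last 3 characters.
So "diAgRaMG" becomes "Amg".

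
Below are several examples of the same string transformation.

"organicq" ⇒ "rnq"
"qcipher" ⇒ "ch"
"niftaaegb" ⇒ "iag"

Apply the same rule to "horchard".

The transformation: keep one character in every 3, starting at position 2 (positions 2nd, 5th, 8th, ...).
"horchard" → "ohd".

ohd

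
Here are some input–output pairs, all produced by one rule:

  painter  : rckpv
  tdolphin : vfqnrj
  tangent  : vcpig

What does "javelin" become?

The transformation: shift every letter 2 places forward in the alphabet (wrapping around), then delete the last 2 characters.
On "javelin": the first step gives "lcxgnkp", and the second then gives "lcxgn".

lcxgn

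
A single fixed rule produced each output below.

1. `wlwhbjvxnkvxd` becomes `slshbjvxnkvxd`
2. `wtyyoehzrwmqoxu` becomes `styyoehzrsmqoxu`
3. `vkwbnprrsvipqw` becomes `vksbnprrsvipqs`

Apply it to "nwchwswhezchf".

Each output is the input with this applied: replace every "w" with "s".
Doing the same to "nwchwswhezchf": "nschssshezchf".

nschssshezchf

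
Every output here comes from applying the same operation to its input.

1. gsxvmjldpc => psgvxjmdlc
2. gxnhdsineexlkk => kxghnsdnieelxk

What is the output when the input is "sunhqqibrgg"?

The transformation: swap each adjacent pair of characters (1↔2, 3↔4, ...), then move the last character to the front.
Applying that to "sunhqqibrgg" gives "gushnqqbigr".
(Check on "gsxvmjldpc": → "sgvxjmdlcp" → "psgvxjmdlc" ✓)

gushnqqbigr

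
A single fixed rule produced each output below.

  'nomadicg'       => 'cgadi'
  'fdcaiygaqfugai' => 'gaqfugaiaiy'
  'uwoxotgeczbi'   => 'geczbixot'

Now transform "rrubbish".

What's happening: delete the first 3 characters, then move the first 3 characters to the end (rotate left by 3).
"rrubbish" → "bbish" → "shbbi".

shbbi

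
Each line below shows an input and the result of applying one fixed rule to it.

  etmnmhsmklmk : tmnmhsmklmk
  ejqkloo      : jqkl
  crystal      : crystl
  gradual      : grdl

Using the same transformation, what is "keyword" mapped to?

kywrd

Rule — remove every vowel.
So "keyword" becomes "kywrd".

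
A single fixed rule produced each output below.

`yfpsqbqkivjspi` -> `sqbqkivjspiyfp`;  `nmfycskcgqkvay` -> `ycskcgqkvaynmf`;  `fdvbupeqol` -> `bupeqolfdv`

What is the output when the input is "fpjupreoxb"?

Rule — move the first 3 characters to the end (rotate left by 3).
On "fpjupreoxb" that produces "upreoxbfpj".

upreoxbfpj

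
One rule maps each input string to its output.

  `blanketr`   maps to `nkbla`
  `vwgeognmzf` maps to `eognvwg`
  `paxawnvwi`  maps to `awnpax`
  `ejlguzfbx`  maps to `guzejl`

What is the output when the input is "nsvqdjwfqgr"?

In each case the input is transformed by: delete the last 3 characters, then move the first 3 characters to the end (rotate left by 3).
Working it through for "nsvqdjwfqgr": intermediate "nsvqdjwf", final "qdjwfnsv".

qdjwfnsv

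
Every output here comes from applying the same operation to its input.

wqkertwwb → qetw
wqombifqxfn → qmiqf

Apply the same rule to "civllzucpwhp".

Rule — keep every other character starting from the second (positions 2nd, 4th, 6th, ...).
So "civllzucpwhp" becomes "ilzcwp".

ilzcwp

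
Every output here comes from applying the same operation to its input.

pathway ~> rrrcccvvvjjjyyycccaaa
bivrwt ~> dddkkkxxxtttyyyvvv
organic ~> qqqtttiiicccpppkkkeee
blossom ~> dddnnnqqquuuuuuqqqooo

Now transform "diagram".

Each output is the input with this applied: repeat every character 3 times, then shift every letter 2 places forward in the alphabet (wrapping around).
Applying both steps to "diagram": "dddiiiaaagggrrraaammm", then "fffkkkccciiitttcccooo".
(Check on "blossom": → "bbblllooossssssooommm" → "dddnnnqqquuuuuuqqqooo" ✓)

fffkkkccciiitttcccooo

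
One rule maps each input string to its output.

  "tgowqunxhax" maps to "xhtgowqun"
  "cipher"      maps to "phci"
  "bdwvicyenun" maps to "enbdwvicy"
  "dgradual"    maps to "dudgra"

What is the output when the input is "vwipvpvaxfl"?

The transformation: delete the last 2 characters, then move the last 2 characters to the front (rotate right by 2).
"vwipvpvaxfl" → "vwipvpvax" → "axvwipvpv".

axvwipvpv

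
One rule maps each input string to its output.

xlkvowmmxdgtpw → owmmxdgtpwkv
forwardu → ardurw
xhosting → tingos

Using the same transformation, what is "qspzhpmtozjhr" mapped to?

hpmtozjhrpz

The rule is to delete the first 2 characters, then move the first 2 characters to the end (rotate left by 2).
Applying both steps to "qspzhpmtozjhr": "pzhpmtozjhr", then "hpmtozjhrpz".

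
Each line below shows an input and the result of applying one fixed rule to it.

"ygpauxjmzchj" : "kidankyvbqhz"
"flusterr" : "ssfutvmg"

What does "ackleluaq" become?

Looking at the pairs, the operation is to reverse the string, then shift every letter 1 place forward in the alphabet (wrapping around).
On "ackleluaq": the first step gives "qaulelkca", and the second then gives "rbvmfmldb".

rbvmfmldb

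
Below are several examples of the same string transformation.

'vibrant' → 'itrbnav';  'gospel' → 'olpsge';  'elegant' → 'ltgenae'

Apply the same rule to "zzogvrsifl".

zlgorviszf

Rule — swap the first and last characters, then swap each adjacent pair of characters (1↔2, 3↔4, ...).
Applying both steps to "zzogvrsifl": "lzogvrsifz", then "zlgorviszf".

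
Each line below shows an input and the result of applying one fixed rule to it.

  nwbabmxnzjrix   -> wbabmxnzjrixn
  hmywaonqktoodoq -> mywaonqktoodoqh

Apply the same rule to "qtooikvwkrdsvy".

Each output is the input with this applied: move the first character to the end.
For "qtooikvwkrdsvy" the result is "tooikvwkrdsvyq".

tooikvwkrdsvyq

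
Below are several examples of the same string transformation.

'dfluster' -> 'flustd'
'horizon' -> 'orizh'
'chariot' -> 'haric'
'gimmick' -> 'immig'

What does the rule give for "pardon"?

The transformation: delete the last 2 characters, then move the first character to the end.
For "pardon", step one produces "pard"; step two turns that into "ardp".

ardp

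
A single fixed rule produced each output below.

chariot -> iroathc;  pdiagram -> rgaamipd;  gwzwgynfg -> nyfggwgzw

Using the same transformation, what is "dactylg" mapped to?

ytlcgad

The pattern: move the last 3 characters to the front (rotate right by 3), then take characters alternately from the front and the back (1st, last, 2nd, 2nd-last, ...).
Starting from "dactylg": after the first operation, "ylgdact"; after the second, "ytlcgad".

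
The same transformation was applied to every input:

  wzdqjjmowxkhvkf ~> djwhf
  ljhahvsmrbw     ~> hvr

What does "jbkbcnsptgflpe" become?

Looking at the pairs, the operation is to keep one character in every 3, starting at position 3 (positions 3rd, 6th, 9th, ...).
For "jbkbcnsptgflpe" the result is "kntl".

kntl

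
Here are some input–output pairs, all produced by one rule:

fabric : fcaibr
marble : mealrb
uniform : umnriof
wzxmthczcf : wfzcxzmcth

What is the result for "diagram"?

dmiaarg

The pattern: take characters alternately from the front and the back (1st, last, 2nd, 2nd-last, ...).
So "diagram" becomes "dmiaarg".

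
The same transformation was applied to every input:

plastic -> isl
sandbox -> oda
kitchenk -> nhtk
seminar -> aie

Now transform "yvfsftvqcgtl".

Each output is the input with this applied: reverse the string, then keep every other character starting from the second (positions 2nd, 4th, 6th, ...).
For "yvfsftvqcgtl", step one produces "ltgcqvtfsfvy"; step two turns that into "tcvffy".

tcvffy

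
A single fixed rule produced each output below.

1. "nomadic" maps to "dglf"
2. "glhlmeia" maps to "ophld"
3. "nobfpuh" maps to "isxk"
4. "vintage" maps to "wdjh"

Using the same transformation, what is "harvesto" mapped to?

Looking at the pairs, the operation is to shift every letter 3 places forward in the alphabet (wrapping around), then delete the first 3 characters.
For "harvesto", step one produces "kduyhvwr"; step two turns that into "yhvwr".

yhvwr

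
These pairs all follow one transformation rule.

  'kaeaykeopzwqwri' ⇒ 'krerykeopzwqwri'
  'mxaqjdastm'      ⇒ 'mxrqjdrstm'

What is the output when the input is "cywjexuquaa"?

The transformation: replace every "a" with "r".
Applying that to "cywjexuquaa" gives "cywjexuqurr".

cywjexuqurr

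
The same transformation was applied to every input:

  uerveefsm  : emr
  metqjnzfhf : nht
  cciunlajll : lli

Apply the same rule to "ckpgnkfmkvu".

The rule is to keep one character in every 3, starting at position 3 (positions 3rd, 6th, 9th, ...), then move the first character to the end.
Applying both steps to "ckpgnkfmkvu": "pkk", then "kkp".
(Check on "metqjnzfhf": → "tnh" → "nht" ✓)

kkp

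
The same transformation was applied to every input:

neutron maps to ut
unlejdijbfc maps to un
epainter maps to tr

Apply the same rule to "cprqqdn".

Each output is the input with this applied: sort the characters into reverse alphabetical order, then keep only the first 2 characters.
For "cprqqdn", step one produces "rqqpndc"; step two turns that into "rq".

rq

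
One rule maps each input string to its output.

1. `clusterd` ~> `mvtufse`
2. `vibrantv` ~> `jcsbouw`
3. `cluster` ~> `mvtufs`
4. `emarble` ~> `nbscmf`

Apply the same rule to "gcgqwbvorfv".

Rule — shift every letter 1 place forward in the alphabet (wrapping around), then delete the first character.
For "gcgqwbvorfv", step one produces "hdhrxcwpsgw"; step two turns that into "dhrxcwpsgw".

dhrxcwpsgw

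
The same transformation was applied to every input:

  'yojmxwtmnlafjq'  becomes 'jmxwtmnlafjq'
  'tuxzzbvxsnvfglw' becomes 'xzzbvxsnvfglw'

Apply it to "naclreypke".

The rule is to delete the first 2 characters.
So "naclreypke" becomes "clreypke".

clreypke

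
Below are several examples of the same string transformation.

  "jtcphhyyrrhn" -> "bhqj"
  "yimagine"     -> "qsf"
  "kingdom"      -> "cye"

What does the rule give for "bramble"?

The transformation: shift every letter 8 places backward in the alphabet (wrapping around), then keep one character in every 3, starting at position 1 (positions 1st, 4th, 7th, ...).
For "bramble", step one produces "tjsetdw"; step two turns that into "tew".
(Check on "kingdom": → "cafyvge" → "cye" ✓)

tew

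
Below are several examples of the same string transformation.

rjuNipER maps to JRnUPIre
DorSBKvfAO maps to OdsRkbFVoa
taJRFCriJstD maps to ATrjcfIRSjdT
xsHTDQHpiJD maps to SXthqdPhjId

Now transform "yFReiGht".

fYErgITH

Rule — swap each adjacent pair of characters (1↔2, 3↔4, ...), then flip the case of every letter.
On "yFReiGht": the first step gives "FyeRGith", and the second then gives "fYErgITH".
(Check on "DorSBKvfAO": → "oDSrKBfvOA" → "OdsRkbFVoa" ✓)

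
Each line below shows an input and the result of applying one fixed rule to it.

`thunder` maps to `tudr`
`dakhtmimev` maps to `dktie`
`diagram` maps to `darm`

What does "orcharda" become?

ocad

Each output is the input with this applied: keep every other character starting from the first (positions 1st, 3rd, 5th, ...).
Applying that to "orcharda" gives "ocad".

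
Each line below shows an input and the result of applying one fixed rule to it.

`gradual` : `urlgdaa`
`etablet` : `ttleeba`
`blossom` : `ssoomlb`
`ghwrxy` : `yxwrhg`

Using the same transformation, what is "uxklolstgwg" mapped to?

xwutsollkgg

What's happening: sort the characters into reverse alphabetical order.
"uxklolstgwg" → "xwutsollkgg".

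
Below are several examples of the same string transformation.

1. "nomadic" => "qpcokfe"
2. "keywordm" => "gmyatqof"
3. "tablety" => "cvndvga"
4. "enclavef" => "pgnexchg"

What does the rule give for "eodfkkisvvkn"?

qghfmmukxxpm

Rule — swap each adjacent pair of characters (1↔2, 3↔4, ...), then shift every letter 2 places forward in the alphabet (wrapping around).
Starting from "eodfkkisvvkn": after the first operation, "oefdkksivvnk"; after the second, "qghfmmukxxpm".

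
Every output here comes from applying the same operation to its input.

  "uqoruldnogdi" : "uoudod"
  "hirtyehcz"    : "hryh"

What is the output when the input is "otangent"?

Each output is the input with this applied: move the last character to the front, then keep every other character starting from the second (positions 2nd, 4th, 6th, ...).
For "otangent", step one produces "totangen"; step two turns that into "oagn".

oagn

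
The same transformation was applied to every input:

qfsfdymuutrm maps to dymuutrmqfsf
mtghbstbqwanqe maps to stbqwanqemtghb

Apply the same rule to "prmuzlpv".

What's happening: swap the front and back halves of the string, then move the last 2 characters to the front (rotate right by 2).
Doing the same to "prmuzlpv": "muzlpvpr".

muzlpvpr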